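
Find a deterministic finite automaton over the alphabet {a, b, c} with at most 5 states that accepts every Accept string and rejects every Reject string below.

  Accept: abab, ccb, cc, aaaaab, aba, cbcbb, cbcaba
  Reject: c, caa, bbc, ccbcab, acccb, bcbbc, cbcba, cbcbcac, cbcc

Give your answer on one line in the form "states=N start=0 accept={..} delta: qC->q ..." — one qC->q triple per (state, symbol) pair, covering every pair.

Grow the machine one transition at a time. Run the examples from 0; the earliest place one falls off (shortest prefix, ties alphabetical) gets sent to the lowest-numbered state that keeps every Accept/Reject pair distinguishable — a pair clashes when both reach the same state with identical unread suffix — and to a fresh state only if none does.
a: 0a undefined. 0a->0: ok.
b: 0b undefined. 0b->0: ok.
c: 0c undefined. 0c->0: no, abab/c meet in 0. Open state 1: 0c->1.
ca: 1a undefined. 1a->0: no, abab/caa meet in 0. 1a->1: ok.
cb: 1b undefined. 1b->0: no, abab/cbcba meet in 0. 1b->1: no, cc/bcbbc meet in 1 with "c" left. Open state 2: 1b->2.
cc: 1c undefined. 1c->0: ok.
cbc: 2c undefined. 2c->0: no, abab/cbcba meet in 0. 2c->1: no, abab/cbcbcac meet in 0. 2c->2: ok.
bcbb: 2b undefined. 2b->0: no, abab/cbcba meet in 0. 2b->1: no, abab/bcbbc meet in 0. 2b->2: no, cbcbb/ccbcab meet in 2. Open state 3: 2b->3.
cbca: 2a undefined. 2a->0: ok.
bcbbc: 3c undefined. 3c->0: no, abab/bcbbc meet in 0. 3c->1: no, abab/cbcbcac meet in 0. 3c->2: ok.
cbcba: 3a undefined. 3a->0: no, abab/cbcba meet in 0. 3a->1: ok.
cbcbb: 3b undefined. 3b->0: ok.
All examples now run through 4 states with every (state, symbol) defined. Accept strings end in {0}, Reject strings end in {1,2}; accept={0}.

states=4 start=0 accept={0} delta: 0a->0 0b->0 0c->1 1a->1 1b->2 1c->0 2a->0 2b->3 2c->2 3a->1 3b->0 3c->2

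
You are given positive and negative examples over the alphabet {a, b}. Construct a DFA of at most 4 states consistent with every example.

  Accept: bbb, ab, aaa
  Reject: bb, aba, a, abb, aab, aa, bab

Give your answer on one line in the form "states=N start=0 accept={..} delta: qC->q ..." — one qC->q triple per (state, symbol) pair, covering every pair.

states=3 start=0 accept={0} delta: 0a->1 0b->2 1a->2 1b->0 2a->0 2b->1

Grow the machine one transition at a time. Run the examples from 0; the earliest place one falls off (shortest prefix, ties alphabetical) gets sent to the lowest-numbered state that keeps every Accept/Reject pair distinguishable — a pair clashes when both reach the same state with identical unread suffix — and to a fresh state only if none does.
a: 0a undefined. 0a->0: no, ab/aab meet in 0 with "b" left. Open state 1: 0a->1.
b: 0b undefined. 0b->0: no, bbb/bb meet in 0. 0b->1: no, bbb/abb meet in 1 with "bb" left. Open state 2: 0b->2.
aa: 1a undefined. 1a->0: no, aaa/a meet in 1. 1a->1: no, ab/aab meet in 1 with "b" left. 1a->2: ok.
ab: 1b undefined. 1b->0: ok.
ba: 2a undefined. 2a->0: ok.
bb: 2b undefined. 2b->0: no, bbb/abb meet in 2. 2b->1: ok.
All examples now run through 3 states with every (state, symbol) defined. Accept strings end in {0}, Reject strings end in {1,2}; accept={0}.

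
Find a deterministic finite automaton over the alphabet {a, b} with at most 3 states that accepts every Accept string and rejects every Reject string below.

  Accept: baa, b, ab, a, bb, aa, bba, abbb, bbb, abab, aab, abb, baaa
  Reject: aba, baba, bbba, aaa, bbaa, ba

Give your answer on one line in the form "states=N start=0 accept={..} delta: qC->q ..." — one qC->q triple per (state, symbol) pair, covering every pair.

states=3 start=0 accept={1,2} delta: 0a->1 0b->2 1a->2 1b->2 2a->0 2b->1

Grow the machine one transition at a time. Run the examples from 0; the earliest place one falls off (shortest prefix, ties alphabetical) gets sent to the lowest-numbered state that keeps every Accept/Reject pair distinguishable — a pair clashes when both reach the same state with identical unread suffix — and to a fresh state only if none does.
a: 0a undefined. 0a->0: no, a/aaa meet in 0. Open state 1: 0a->1.
b: 0b undefined. 0b->0: no, baa/bbaa meet in 1 with "a" left. 0b->1: no, baa/aaa meet in 1 with "aa" left. Open state 2: 0b->2.
aa: 1a undefined. 1a->0: no, a/aaa meet in 1. 1a->1: no, a/aaa meet in 1. 1a->2: ok.
ab: 1b undefined. 1b->0: no, a/aba meet in 1. 1b->1: no, b/aba meet in 2. 1b->2: ok.
ba: 2a undefined. 2a->0: ok.
bb: 2b undefined. 2b->0: no, b/bbaa meet in 2. 2b->1: ok.
All examples now run through 3 states with every (state, symbol) defined. Accept strings end in {1,2}, Reject strings end in {0}; accept={1,2}.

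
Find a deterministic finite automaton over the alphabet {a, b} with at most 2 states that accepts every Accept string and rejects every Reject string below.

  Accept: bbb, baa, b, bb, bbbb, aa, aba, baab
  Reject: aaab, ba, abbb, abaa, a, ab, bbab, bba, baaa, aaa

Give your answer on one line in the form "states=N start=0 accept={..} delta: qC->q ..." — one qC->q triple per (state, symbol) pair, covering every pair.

states=2 start=0 accept={0} delta: 0a->1 0b->0 1a->0 1b->1

State merging on the prefix tree: take the shortest (then alphabetical) example prefix whose next move is undefined and point that move at state 0, else 1, else 2, ...; a target is out if some Accept/Reject pair would then sit in one state with the same input left (inseparable). If every existing state is out, open a new one.
a: 0a undefined. 0a->0: no, bbb/abbb meet in 0 with "bbb" left. Open state 1: 0a->1.
b: 0b undefined. 0b->0: ok.
aa: 1a undefined. 1a->0: ok.
ab: 1b undefined. 1b->0: no, bbb/aaab meet in 0. 1b->1: ok.
All examples now run through 2 states with every (state, symbol) defined. Accept strings end in {0}, Reject strings end in {1}; accept={0}.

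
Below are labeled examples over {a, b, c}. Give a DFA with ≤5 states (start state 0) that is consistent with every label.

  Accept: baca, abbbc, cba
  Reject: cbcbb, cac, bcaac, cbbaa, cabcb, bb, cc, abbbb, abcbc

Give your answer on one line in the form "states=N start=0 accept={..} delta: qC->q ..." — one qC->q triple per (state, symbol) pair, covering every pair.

states=3 start=0 accept={1} delta: 0a->0 0b->0 0c->1 1a->1 1b->2 1c->0 2a->1 2b->0 2c->0

Fold the examples into a partial DFA from state 0: repeatedly fix the first undefined (state, symbol) met by the shortest-then-alphabetical prefix, trying targets in increasing order and rejecting any under which an Accept and a Reject string meet in one state with the same remainder; add a state when all current targets are rejected. Accepting states are where Accept strings end.
a: 0a undefined. 0a->0: ok.
b: 0b undefined. 0b->0: ok.
c: 0c undefined. 0c->0: no, baca/cbcbb meet in 0. Open state 1: 0c->1.
ca: 1a undefined. 1a->0: no, baca/bb meet in 0. 1a->1: ok.
cb: 1b undefined. 1b->0: no, baca/abcbc meet in 1. 1b->1: no, baca/cbbaa meet in 1. Open state 2: 1b->2.
cc: 1c undefined. 1c->0: ok.
cba: 2a undefined. 2a->0: no, cba/cac meet in 0. 2a->1: ok.
cbb: 2b undefined. 2b->0: ok.
cbc: 2c undefined. 2c->0: ok.
All examples now run through 3 states with every (state, symbol) defined. Accept strings end in {1}, Reject strings end in {0}; accept={1}.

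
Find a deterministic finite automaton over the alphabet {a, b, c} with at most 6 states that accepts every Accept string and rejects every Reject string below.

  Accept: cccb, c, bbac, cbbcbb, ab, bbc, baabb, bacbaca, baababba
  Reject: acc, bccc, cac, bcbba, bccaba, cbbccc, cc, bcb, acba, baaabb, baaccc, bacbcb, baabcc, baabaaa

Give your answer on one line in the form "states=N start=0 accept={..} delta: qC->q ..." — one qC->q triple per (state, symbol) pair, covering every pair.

Fold the examples into a partial DFA from state 0: repeatedly fix the first undefined (state, symbol) met by the shortest-then-alphabetical prefix, trying targets in increasing order and rejecting any under which an Accept and a Reject string meet in one state with the same remainder; add a state when all current targets are rejected. Accepting states are where Accept strings end.
a: 0a undefined. 0a->0: ok.
b: 0b undefined. 0b->0: no, ab/baaabb meet in 0. Open state 1: 0b->1.
c: 0c undefined. 0c->0: no, c/acc meet in 0. 0c->1: ok.
ba: 1a undefined. 1a->0: no, c/cac meet in 1. 1a->1: no, baabb/baaabb meet in 1 with "bb" left. Open state 2: 1a->2.
bb: 1b undefined. 1b->0: ok.
bc: 1c undefined. 1c->0: no, cccb/acc meet in 0. 1c->1: no, cccb/bcb meet in 0. 1c->2: ok.
baa: 2a undefined. 2a->0: no, baabb/acba meet in 0. 2a->1: no, cbbcbb/baaabb meet in 2 with "bb" left. 2a->2: no, cbbcbb/baaabb meet in 2 with "bb" left. Open state 3: 2a->3.
bac: 2c undefined. 2c->0: no, cccb/bccc meet in 1. 2c->1: no, cccb/acba meet in 0. 2c->2: no, cccb/bcb meet in 2 with "b" left. 2c->3: ok.
bcb: 2b undefined. 2b->0: ok.
baaa: 3a undefined. 3a->0: ok.
baab: 3b undefined. 3b->0: no, cccb/bcb meet in 0. 3b->1: no, baabb/bcb meet in 0. 3b->2: no, cccb/acc meet in 2. 3b->3: no, cccb/cac meet in 3. Open state 4: 3b->4.
baac: 3c undefined. 3c->0: ok.
baaba: 4a undefined. 4a->0: no, bacbaca/acc meet in 2. 4a->1: no, bacbaca/cac meet in 3. 4a->2: no, bacbaca/bccc meet in 0. 4a->3: no, bacbaca/bccc meet in 0. 4a->4: no, cccb/baabaaa meet in 4. Open state 5: 4a->5.
baabb: 4b undefined. 4b->0: no, baabb/bccc meet in 0. 4b->1: ok.
baabc: 4c undefined. 4c->0: no, c/bacbcb meet in 1. 4c->1: ok.
baabaa: 5a undefined. 5a->0: ok.
baabab: 5b undefined. 5b->0: no, baababba/acc meet in 2. 5b->1: no, baababba/bccc meet in 0. 5b->2: no, baababba/bccc meet in 0. 5b->3: ok.
bacbac: 5c undefined. 5c->0: no, bacbaca/bccc meet in 0. 5c->1: no, bacbaca/acc meet in 2. 5c->2: no, bacbaca/cac meet in 3. 5c->3: no, bacbaca/bccc meet in 0. 5c->4: ok.
All examples now run through 6 states with every (state, symbol) defined. Accept strings end in {1,4,5}, Reject strings end in {0,2,3}; accept={1,4,5}.

states=6 start=0 accept={1,4,5} delta: 0a->0 0b->1 0c->1 1a->2 1b->0 1c->2 2a->3 2b->0 2c->3 3a->0 3b->4 3c->0 4a->5 4b->1 4c->1 5a->0 5b->3 5c->4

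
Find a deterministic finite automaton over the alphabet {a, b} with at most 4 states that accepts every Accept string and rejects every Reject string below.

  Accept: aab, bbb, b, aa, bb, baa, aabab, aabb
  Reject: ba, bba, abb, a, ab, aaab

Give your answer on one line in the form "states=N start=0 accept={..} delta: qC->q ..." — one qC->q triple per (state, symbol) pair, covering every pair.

states=4 start=0 accept={0,2,3} delta: 0a->1 0b->0 1a->2 1b->1 2a->1 2b->3 3a->0 3b->0

Grow the machine one transition at a time. Run the examples from 0; the earliest place one falls off (shortest prefix, ties alphabetical) gets sent to the lowest-numbered state that keeps every Accept/Reject pair distinguishable — a pair clashes when both reach the same state with identical unread suffix — and to a fresh state only if none does.
a: 0a undefined. 0a->0: no, aab/ab meet in 0 with "b" left. Open state 1: 0a->1.
b: 0b undefined. 0b->0: ok.
aa: 1a undefined. 1a->0: no, aabab/ab meet in 1 with "b" left. 1a->1: no, aab/ab meet in 1 with "b" left. Open state 2: 1a->2.
ab: 1b undefined. 1b->0: no, bbb/abb meet in 0. 1b->1: ok.
aaa: 2a undefined. 2a->0: no, bbb/aaab meet in 0. 2a->1: ok.
aab: 2b undefined. 2b->0: no, aabab/ba meet in 1. 2b->1: no, aab/ba meet in 1. 2b->2: no, aabab/ba meet in 1. Open state 3: 2b->3.
aaba: 3a undefined. 3a->0: ok.
aabb: 3b undefined. 3b->0: ok.
All examples now run through 4 states with every (state, symbol) defined. Accept strings end in {0,2,3}, Reject strings end in {1}; accept={0,2,3}.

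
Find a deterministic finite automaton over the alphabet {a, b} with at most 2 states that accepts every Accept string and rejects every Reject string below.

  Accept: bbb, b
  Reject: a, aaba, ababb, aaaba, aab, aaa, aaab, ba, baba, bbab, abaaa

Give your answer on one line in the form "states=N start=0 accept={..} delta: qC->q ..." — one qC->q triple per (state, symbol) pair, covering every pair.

states=2 start=0 accept={0} delta: 0a->1 0b->0 1a->1 1b->1

State merging on the prefix tree: take the shortest (then alphabetical) example prefix whose next move is undefined and point that move at state 0, else 1, else 2, ...; a target is out if some Accept/Reject pair would then sit in one state with the same input left (inseparable). If every existing state is out, open a new one.
a: 0a undefined. 0a->0: no, b/aab meet in 0 with "b" left. Open state 1: 0a->1.
b: 0b undefined. 0b->0: ok.
aa: 1a undefined. 1a->0: no, bbb/aab meet in 0. 1a->1: ok.
ab: 1b undefined. 1b->0: no, bbb/ababb meet in 0. 1b->1: ok.
All examples now run through 2 states with every (state, symbol) defined. Accept strings end in {0}, Reject strings end in {1}; accept={0}.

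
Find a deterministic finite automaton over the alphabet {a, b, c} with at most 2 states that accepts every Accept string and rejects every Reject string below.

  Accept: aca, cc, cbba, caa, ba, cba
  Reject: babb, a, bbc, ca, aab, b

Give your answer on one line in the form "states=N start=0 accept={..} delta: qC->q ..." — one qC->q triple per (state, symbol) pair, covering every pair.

State merging on the prefix tree: take the shortest (then alphabetical) example prefix whose next move is undefined and point that move at state 0, else 1, else 2, ...; a target is out if some Accept/Reject pair would then sit in one state with the same input left (inseparable). If every existing state is out, open a new one.
a: 0a undefined. 0a->0: no, aca/ca meet in 0 with "ca" left. Open state 1: 0a->1.
b: 0b undefined. 0b->0: no, ba/a meet in 1. 0b->1: ok.
c: 0c undefined. 0c->0: ok.
aa: 1a undefined. 1a->0: ok.
ac: 1c undefined. 1c->0: no, aca/a meet in 1. 1c->1: ok.
bb: 1b undefined. 1b->0: no, aca/babb meet in 0. 1b->1: ok.
All examples now run through 2 states with every (state, symbol) defined. Accept strings end in {0}, Reject strings end in {1}; accept={0}.

states=2 start=0 accept={0} delta: 0a->1 0b->1 0c->0 1a->0 1b->1 1c->1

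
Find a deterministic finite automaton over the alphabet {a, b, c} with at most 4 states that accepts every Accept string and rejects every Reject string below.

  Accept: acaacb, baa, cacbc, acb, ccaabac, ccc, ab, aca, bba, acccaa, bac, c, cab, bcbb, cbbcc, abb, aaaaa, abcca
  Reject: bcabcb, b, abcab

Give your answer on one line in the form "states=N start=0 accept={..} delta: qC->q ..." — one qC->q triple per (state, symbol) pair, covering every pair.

states=4 start=0 accept={1,2,3} delta: 0a->1 0b->0 0c->1 1a->1 1b->2 1c->1 2a->0 2b->1 2c->3 3a->0 3b->0 3c->0

State merging on the prefix tree: take the shortest (then alphabetical) example prefix whose next move is undefined and point that move at state 0, else 1, else 2, ...; a target is out if some Accept/Reject pair would then sit in one state with the same input left (inseparable). If every existing state is out, open a new one.
a: 0a undefined. 0a->0: no, ab/b meet in 0 with "b" left. Open state 1: 0a->1.
b: 0b undefined. 0b->0: ok.
c: 0c undefined. 0c->0: no, ccc/b meet in 0. 0c->1: ok.
aa: 1a undefined. 1a->0: no, baa/b meet in 0. 1a->1: ok.
ab: 1b undefined. 1b->0: no, ab/bcabcb meet in 0. 1b->1: no, acb/bcabcb meet in 1 with "cb" left. Open state 2: 1b->2.
ac: 1c undefined. 1c->0: no, acaacb/b meet in 0. 1c->1: ok.
abb: 2b undefined. 2b->0: no, bcbb/b meet in 0. 2b->1: ok.
abc: 2c undefined. 2c->0: no, acaacb/abcab meet in 2. 2c->1: no, acaacb/bcabcb meet in 2. 2c->2: no, baa/bcabcb meet in 1. Open state 3: 2c->3.
abca: 3a undefined. 3a->0: ok.
abcc: 3c undefined. 3c->0: ok.
bcabcb: 3b undefined. 3b->0: ok.
ccaaba: 2a undefined. 2a->0: ok.
All examples now run through 4 states with every (state, symbol) defined. Accept strings end in {1,2,3}, Reject strings end in {0}; accept={1,2,3}.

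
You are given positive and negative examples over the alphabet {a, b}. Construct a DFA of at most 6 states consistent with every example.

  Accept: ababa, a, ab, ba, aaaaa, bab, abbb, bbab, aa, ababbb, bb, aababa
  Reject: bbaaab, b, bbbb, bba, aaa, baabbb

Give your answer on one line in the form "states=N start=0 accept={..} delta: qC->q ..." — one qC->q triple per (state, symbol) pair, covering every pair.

states=5 start=0 accept={0,1,3} delta: 0a->1 0b->2 1a->3 1b->0 2a->1 2b->3 3a->2 3b->4 4a->0 4b->4

State merging on the prefix tree: take the shortest (then alphabetical) example prefix whose next move is undefined and point that move at state 0, else 1, else 2, ...; a target is out if some Accept/Reject pair would then sit in one state with the same input left (inseparable). If every existing state is out, open a new one.
a: 0a undefined. 0a->0: no, a/aaa meet in 0. Open state 1: 0a->1.
b: 0b undefined. 0b->0: no, a/bba meet in 1. 0b->1: no, a/b meet in 1. Open state 2: 0b->2.
aa: 1a undefined. 1a->0: no, a/aaa meet in 1. 1a->1: no, a/aaa meet in 1. 1a->2: no, ba/aaa meet in 2 with "a" left. Open state 3: 1a->3.
ab: 1b undefined. 1b->0: ok.
ba: 2a undefined. 2a->0: no, bab/b meet in 2. 2a->1: ok.
bb: 2b undefined. 2b->0: no, ababa/bba meet in 1. 2b->1: no, aa/bba meet in 3. 2b->2: no, ababa/bba meet in 1. 2b->3: ok.
aaa: 3a undefined. 3a->0: no, ab/bba meet in 0. 3a->1: no, ababa/bba meet in 1. 3a->2: ok.
aab: 3b undefined. 3b->0: no, ab/bbaaab meet in 0. 3b->1: no, ababa/bbaaab meet in 1. 3b->2: no, aaaaa/bbbb meet in 3. 3b->3: no, aaaaa/bbaaab meet in 3. Open state 4: 3b->4.
aaba: 4a undefined. 4a->0: ok.
bbbb: 4b undefined. 4b->0: no, ab/bbbb meet in 0. 4b->1: no, ababa/bbbb meet in 1. 4b->2: no, aaaaa/baabbb meet in 3. 4b->3: no, aaaaa/bbbb meet in 3. 4b->4: ok.
All examples now run through 5 states with every (state, symbol) defined. Accept strings end in {0,1,3}, Reject strings end in {2,4}; accept={0,1,3}.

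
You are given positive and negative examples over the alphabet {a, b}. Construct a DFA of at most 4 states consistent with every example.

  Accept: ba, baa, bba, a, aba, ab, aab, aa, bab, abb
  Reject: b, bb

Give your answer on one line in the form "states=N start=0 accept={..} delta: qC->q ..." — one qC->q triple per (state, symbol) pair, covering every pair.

Fold the examples into a partial DFA from state 0: repeatedly fix the first undefined (state, symbol) met by the shortest-then-alphabetical prefix, trying targets in increasing order and rejecting any under which an Accept and a Reject string meet in one state with the same remainder; add a state when all current targets are rejected. Accepting states are where Accept strings end.
a: 0a undefined. 0a->0: no, ab/b meet in 0 with "b" left. Open state 1: 0a->1.
b: 0b undefined. 0b->0: ok.
aa: 1a undefined. 1a->0: no, baa/b meet in 0. 1a->1: ok.
ab: 1b undefined. 1b->0: no, ab/b meet in 0. 1b->1: ok.
All examples now run through 2 states with every (state, symbol) defined. Accept strings end in {1}, Reject strings end in {0}; accept={1}.

states=2 start=0 accept={1} delta: 0a->1 0b->0 1a->1 1b->1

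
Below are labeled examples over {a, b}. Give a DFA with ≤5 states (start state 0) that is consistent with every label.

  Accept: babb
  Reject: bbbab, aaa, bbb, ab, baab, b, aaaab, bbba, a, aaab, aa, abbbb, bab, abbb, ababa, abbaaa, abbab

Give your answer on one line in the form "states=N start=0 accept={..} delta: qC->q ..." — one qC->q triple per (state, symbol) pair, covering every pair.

Grow the machine one transition at a time. Run the examples from 0; the earliest place one falls off (shortest prefix, ties alphabetical) gets sent to the lowest-numbered state that keeps every Accept/Reject pair distinguishable — a pair clashes when both reach the same state with identical unread suffix — and to a fresh state only if none does.
a: 0a undefined. 0a->0: ok.
b: 0b undefined. 0b->0: no, babb/bbbab meet in 0. Open state 1: 0b->1.
ba: 1a undefined. 1a->0: ok.
bb: 1b undefined. 1b->0: no, babb/aaa meet in 0. 1b->1: no, babb/bbbab meet in 1. Open state 2: 1b->2.
bbb: 2b undefined. 2b->0: ok.
abba: 2a undefined. 2a->0: ok.
All examples now run through 3 states with every (state, symbol) defined. Accept strings end in {2}, Reject strings end in {0,1}; accept={2}.

states=3 start=0 accept={2} delta: 0a->0 0b->1 1a->0 1b->2 2a->0 2b->0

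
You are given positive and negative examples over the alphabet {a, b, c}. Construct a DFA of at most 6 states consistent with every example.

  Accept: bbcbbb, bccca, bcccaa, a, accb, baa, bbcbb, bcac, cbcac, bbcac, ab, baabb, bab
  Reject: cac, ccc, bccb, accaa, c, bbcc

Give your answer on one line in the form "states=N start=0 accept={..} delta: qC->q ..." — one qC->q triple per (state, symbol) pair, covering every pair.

Fold the examples into a partial DFA from state 0: repeatedly fix the first undefined (state, symbol) met by the shortest-then-alphabetical prefix, trying targets in increasing order and rejecting any under which an Accept and a Reject string meet in one state with the same remainder; add a state when all current targets are rejected. Accepting states are where Accept strings end.
a: 0a undefined. 0a->0: ok.
b: 0b undefined. 0b->0: no, accb/bccb meet in 0 with "ccb" left. Open state 1: 0b->1.
c: 0c undefined. 0c->0: no, a/cac meet in 0. 0c->1: no, ab/c meet in 1. Open state 2: 0c->2.
ba: 1a undefined. 1a->0: ok.
bb: 1b undefined. 1b->0: no, bbcac/cac meet in 2 with "ac" left. 1b->1: ok.
bc: 1c undefined. 1c->0: no, bcccaa/accaa meet in 2 with "caa" left. 1c->1: no, bbcbbb/bccb meet in 1. 1c->2: no, accb/bccb meet in 2 with "cb" left. Open state 3: 1c->3.
ca: 2a undefined. 2a->0: ok.
cb: 2b undefined. 2b->0: no, cbcac/cac meet in 2. 2b->1: ok.
cc: 2c undefined. 2c->0: no, a/accaa meet in 0. 2c->1: no, a/accaa meet in 0. 2c->2: no, a/accaa meet in 0. 2c->3: ok.
bca: 3a undefined. 3a->0: no, a/accaa meet in 0. 3a->1: no, a/accaa meet in 0. 3a->2: no, a/accaa meet in 0. 3a->3: no, bcac/ccc meet in 3 with "c" left. Open state 4: 3a->4.
bcc: 3c undefined. 3c->0: no, bccca/ccc meet in 0. 3c->1: no, bcccaa/accaa meet in 4 with "a" left. 3c->2: no, bcccaa/accaa meet in 4 with "a" left. 3c->3: no, bcccaa/accaa meet in 4 with "a" left. 3c->4: ok.
accb: 3b undefined. 3b->0: ok.
bcac: 4c undefined. 4c->0: ok.
bccb: 4b undefined. 4b->0: no, bccca/bccb meet in 0. 4b->1: no, bbcbbb/bccb meet in 1. 4b->2: ok.
accaa: 4a undefined. 4a->0: no, bccca/accaa meet in 0. 4a->1: no, bbcbbb/accaa meet in 1. 4a->2: ok.
All examples now run through 5 states with every (state, symbol) defined. Accept strings end in {0,1}, Reject strings end in {2,4}; accept={0,1}.

states=5 start=0 accept={0,1} delta: 0a->0 0b->1 0c->2 1a->0 1b->1 1c->3 2a->0 2b->1 2c->3 3a->4 3b->0 3c->4 4a->2 4b->2 4c->0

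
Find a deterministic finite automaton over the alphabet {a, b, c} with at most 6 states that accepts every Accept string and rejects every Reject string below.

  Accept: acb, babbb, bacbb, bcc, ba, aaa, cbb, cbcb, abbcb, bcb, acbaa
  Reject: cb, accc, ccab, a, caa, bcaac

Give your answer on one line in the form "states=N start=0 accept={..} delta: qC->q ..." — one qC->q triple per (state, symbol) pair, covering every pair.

Fold the examples into a partial DFA from state 0: repeatedly fix the first undefined (state, symbol) met by the shortest-then-alphabetical prefix, trying targets in increasing order and rejecting any under which an Accept and a Reject string meet in one state with the same remainder; add a state when all current targets are rejected. Accepting states are where Accept strings end.
a: 0a undefined. 0a->0: no, acb/cb meet in 0 with "cb" left. Open state 1: 0a->1.
b: 0b undefined. 0b->0: no, ba/a meet in 1. 0b->1: ok.
c: 0c undefined. 0c->0: no, ba/caa meet in 1 with "a" left. 0c->1: no, aaa/caa meet in 1 with "aa" left. Open state 2: 0c->2.
aa: 1a undefined. 1a->0: no, aaa/a meet in 1. 1a->1: no, ba/a meet in 1. 1a->2: ok.
ab: 1b undefined. 1b->0: ok.
ac: 1c undefined. 1c->0: no, acb/a meet in 1. 1c->1: no, bcc/accc meet in 1. 1c->2: no, acb/cb meet in 2 with "b" left. Open state 3: 1c->3.
ca: 2a undefined. 2a->0: ok.
cb: 2b undefined. 2b->0: no, babbb/cb meet in 0. 2b->1: no, babbb/cb meet in 1. 2b->2: no, babbb/cb meet in 2. 2b->3: ok.
cc: 2c undefined. 2c->0: no, bacbb/ccab meet in 0. 2c->1: no, bacbb/a meet in 1. 2c->2: ok.
acb: 3b undefined. 3b->0: no, babbb/ccab meet in 1. 3b->1: no, acb/ccab meet in 1. 3b->2: no, babbb/cb meet in 3. 3b->3: no, acb/cb meet in 3. Open state 4: 3b->4.
acc: 3c undefined. 3c->0: no, ba/accc meet in 2. 3c->1: no, bcc/ccab meet in 1. 3c->2: no, bcc/accc meet in 2. 3c->3: no, bcc/cb meet in 3. 3c->4: ok.
bca: 3a undefined. 3a->0: ok.
acba: 4a undefined. 4a->0: no, acbaa/ccab meet in 1. 4a->1: ok.
accc: 4c undefined. 4c->0: no, aaa/accc meet in 0. 4c->1: ok.
cbcb: 4b undefined. 4b->0: ok.
All examples now run through 5 states with every (state, symbol) defined. Accept strings end in {0,2,4}, Reject strings end in {1,3}; accept={0,2,4}.

states=5 start=0 accept={0,2,4} delta: 0a->1 0b->1 0c->2 1a->2 1b->0 1c->3 2a->0 2b->3 2c->2 3a->0 3b->4 3c->4 4a->1 4b->0 4c->1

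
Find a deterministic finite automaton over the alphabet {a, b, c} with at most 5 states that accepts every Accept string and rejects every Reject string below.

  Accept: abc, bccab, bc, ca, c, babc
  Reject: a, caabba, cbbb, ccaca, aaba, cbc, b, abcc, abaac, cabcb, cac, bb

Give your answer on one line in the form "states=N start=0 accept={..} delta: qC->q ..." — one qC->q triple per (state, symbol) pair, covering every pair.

State merging on the prefix tree: take the shortest (then alphabetical) example prefix whose next move is undefined and point that move at state 0, else 1, else 2, ...; a target is out if some Accept/Reject pair would then sit in one state with the same input left (inseparable). If every existing state is out, open a new one.
a: 0a undefined. 0a->0: ok.
b: 0b undefined. 0b->0: no, abc/abaac meet in 0 with "c" left. Open state 1: 0b->1.
c: 0c undefined. 0c->0: no, abc/cbc meet in 1 with "c" left. 0c->1: no, ca/aaba meet in 1 with "a" left. Open state 2: 0c->2.
ba: 1a undefined. 1a->0: no, c/abaac meet in 2. 1a->1: no, abc/abaac meet in 1 with "c" left. 1a->2: no, c/aaba meet in 2. Open state 3: 1a->3.
bb: 1b undefined. 1b->0: ok.
bc: 1c undefined. 1c->0: no, abc/a meet in 0. 1c->1: no, abc/b meet in 1. 1c->2: ok.
ca: 2a undefined. 2a->0: no, abc/cac meet in 2. 2a->1: no, abc/cac meet in 2. 2a->2: ok.
cb: 2b undefined. 2b->0: no, abc/cbc meet in 2. 2b->1: no, abc/cbc meet in 2. 2b->2: no, abc/caabba meet in 2. 2b->3: ok.
cc: 2c undefined. 2c->0: no, abc/ccaca meet in 2. 2c->1: ok.
bab: 3b undefined. 3b->0: no, bccab/a meet in 0. 3b->1: no, bccab/b meet in 1. 3b->2: no, abc/caabba meet in 2. 3b->3: no, bccab/cbbb meet in 3. Open state 4: 3b->4.
cbc: 3c undefined. 3c->0: ok.
abaa: 3a undefined. 3a->0: no, abc/abaac meet in 2. 3a->1: no, abc/abaac meet in 2. 3a->2: ok.
babc: 4c undefined. 4c->0: no, babc/a meet in 0. 4c->1: no, babc/b meet in 1. 4c->2: ok.
cbbb: 4b undefined. 4b->0: ok.
caabba: 4a undefined. 4a->0: ok.
All examples now run through 5 states with every (state, symbol) defined. Accept strings end in {2,4}, Reject strings end in {0,1,3}; accept={2,4}.

states=5 start=0 accept={2,4} delta: 0a->0 0b->1 0c->2 1a->3 1b->0 1c->2 2a->2 2b->3 2c->1 3a->2 3b->4 3c->0 4a->0 4b->0 4c->2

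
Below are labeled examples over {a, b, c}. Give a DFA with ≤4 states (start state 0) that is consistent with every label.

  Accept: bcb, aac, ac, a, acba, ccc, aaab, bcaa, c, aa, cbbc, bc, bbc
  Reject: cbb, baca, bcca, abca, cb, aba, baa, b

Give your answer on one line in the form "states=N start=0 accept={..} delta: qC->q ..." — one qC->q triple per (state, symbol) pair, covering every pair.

Fold the examples into a partial DFA from state 0: repeatedly fix the first undefined (state, symbol) met by the shortest-then-alphabetical prefix, trying targets in increasing order and rejecting any under which an Accept and a Reject string meet in one state with the same remainder; add a state when all current targets are rejected. Accepting states are where Accept strings end.
a: 0a undefined. 0a->0: no, aaab/b meet in 0 with "b" left. Open state 1: 0a->1.
b: 0b undefined. 0b->0: no, bcb/cb meet in 0 with "cb" left. 0b->1: no, a/b meet in 1. Open state 2: 0b->2.
c: 0c undefined. 0c->0: ok.
aa: 1a undefined. 1a->0: ok.
ab: 1b undefined. 1b->0: no, a/abca meet in 1. 1b->1: no, aac/aba meet in 0. 1b->2: no, aaab/cb meet in 2. Open state 3: 1b->3.
ac: 1c undefined. 1c->0: ok.
ba: 2a undefined. 2a->0: no, a/baca meet in 1. 2a->1: no, aac/baa meet in 0. 2a->2: no, acba/cb meet in 2. 2a->3: ok.
bb: 2b undefined. 2b->0: no, aac/cbb meet in 0. 2b->1: no, a/cbb meet in 1. 2b->2: ok.
bc: 2c undefined. 2c->0: no, bcb/cbb meet in 2. 2c->1: no, a/bcca meet in 1. 2c->2: no, bcb/cbb meet in 2. 2c->3: ok.
aba: 3a undefined. 3a->0: no, aac/aba meet in 0. 3a->1: no, a/aba meet in 1. 3a->2: ok.
abc: 3c undefined. 3c->0: no, a/baca meet in 1. 3c->1: no, aac/baca meet in 0. 3c->2: no, acba/baca meet in 3. 3c->3: ok.
bcb: 3b undefined. 3b->0: ok.
All examples now run through 4 states with every (state, symbol) defined. Accept strings end in {0,1,3}, Reject strings end in {2}; accept={0,1,3}.

states=4 start=0 accept={0,1,3} delta: 0a->1 0b->2 0c->0 1a->0 1b->3 1c->0 2a->3 2b->2 2c->3 3a->2 3b->0 3c->3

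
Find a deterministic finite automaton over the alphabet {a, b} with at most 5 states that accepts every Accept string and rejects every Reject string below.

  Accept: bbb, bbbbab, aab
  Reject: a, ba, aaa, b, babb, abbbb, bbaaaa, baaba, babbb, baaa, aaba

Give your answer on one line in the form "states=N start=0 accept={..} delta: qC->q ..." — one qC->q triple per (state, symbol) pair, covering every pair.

states=4 start=0 accept={3} delta: 0a->1 0b->1 1a->2 1b->2 2a->0 2b->3 3a->0 3b->1

Grow the machine one transition at a time. Run the examples from 0; the earliest place one falls off (shortest prefix, ties alphabetical) gets sent to the lowest-numbered state that keeps every Accept/Reject pair distinguishable — a pair clashes when both reach the same state with identical unread suffix — and to a fresh state only if none does.
a: 0a undefined. 0a->0: no, aab/b meet in 0 with "b" left. Open state 1: 0a->1.
b: 0b undefined. 0b->0: no, bbb/b meet in 0. 0b->1: ok.
aa: 1a undefined. 1a->0: no, bbb/babbb meet in 1 with "bb" left. 1a->1: no, bbb/babb meet in 1 with "bb" left. Open state 2: 1a->2.
ab: 1b undefined. 1b->0: no, bbb/a meet in 1. 1b->1: no, bbb/a meet in 1. 1b->2: ok.
aaa: 2a undefined. 2a->0: ok.
aab: 2b undefined. 2b->0: no, bbb/aaa meet in 0. 2b->1: no, bbb/a meet in 1. 2b->2: no, bbb/ba meet in 2. Open state 3: 2b->3.
aaba: 3a undefined. 3a->0: ok.
abbb: 3b undefined. 3b->0: no, bbbbab/ba meet in 2. 3b->1: ok.
All examples now run through 4 states with every (state, symbol) defined. Accept strings end in {3}, Reject strings end in {0,1,2}; accept={3}.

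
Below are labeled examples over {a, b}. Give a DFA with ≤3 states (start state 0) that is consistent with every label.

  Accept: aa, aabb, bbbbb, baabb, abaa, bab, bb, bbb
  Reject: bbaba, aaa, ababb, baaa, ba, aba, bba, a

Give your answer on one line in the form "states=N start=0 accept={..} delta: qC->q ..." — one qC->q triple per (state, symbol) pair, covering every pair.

states=3 start=0 accept={0,2} delta: 0a->1 0b->0 1a->0 1b->2 2a->1 2b->1

State merging on the prefix tree: take the shortest (then alphabetical) example prefix whose next move is undefined and point that move at state 0, else 1, else 2, ...; a target is out if some Accept/Reject pair would then sit in one state with the same input left (inseparable). If every existing state is out, open a new one.
a: 0a undefined. 0a->0: no, aa/aaa meet in 0. Open state 1: 0a->1.
b: 0b undefined. 0b->0: ok.
aa: 1a undefined. 1a->0: ok.
ab: 1b undefined. 1b->0: no, aa/ababb meet in 0. 1b->1: no, aa/bbaba meet in 0. Open state 2: 1b->2.
aba: 2a undefined. 2a->0: no, aa/bbaba meet in 0. 2a->1: ok.
ababb: 2b undefined. 2b->0: no, aa/ababb meet in 0. 2b->1: ok.
All examples now run through 3 states with every (state, symbol) defined. Accept strings end in {0,2}, Reject strings end in {1}; accept={0,2}.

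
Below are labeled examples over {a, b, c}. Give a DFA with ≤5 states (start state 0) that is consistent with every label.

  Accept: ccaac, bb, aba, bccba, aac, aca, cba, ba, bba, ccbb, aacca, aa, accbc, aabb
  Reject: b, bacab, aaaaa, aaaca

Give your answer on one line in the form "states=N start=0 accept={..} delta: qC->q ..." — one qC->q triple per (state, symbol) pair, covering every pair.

states=4 start=0 accept={2,3} delta: 0a->1 0b->1 0c->0 1a->2 1b->2 1c->1 2a->3 2b->1 2c->2 3a->0 3b->0 3c->0

Fold the examples into a partial DFA from state 0: repeatedly fix the first undefined (state, symbol) met by the shortest-then-alphabetical prefix, trying targets in increasing order and rejecting any under which an Accept and a Reject string meet in one state with the same remainder; add a state when all current targets are rejected. Accepting states are where Accept strings end.
a: 0a undefined. 0a->0: no, aca/aaaca meet in 0 with "ca" left. Open state 1: 0a->1.
b: 0b undefined. 0b->0: no, bb/b meet in 0. 0b->1: ok.
c: 0c undefined. 0c->0: ok.
aa: 1a undefined. 1a->0: no, bb/bacab meet in 1 with "b" left. 1a->1: no, aca/aaaca meet in 1 with "ca" left. Open state 2: 1a->2.
ab: 1b undefined. 1b->0: no, aba/b meet in 1. 1b->1: no, bb/b meet in 1. 1b->2: ok.
ac: 1c undefined. 1c->0: no, aca/b meet in 1. 1c->1: ok.
aaa: 2a undefined. 2a->0: no, bb/aaaaa meet in 2. 2a->1: no, bb/aaaca meet in 2. 2a->2: no, bb/aaaaa meet in 2. Open state 3: 2a->3.
aab: 2b undefined. 2b->0: no, aabb/b meet in 1. 2b->1: ok.
aac: 2c undefined. 2c->0: no, bb/bacab meet in 2. 2c->1: no, ccaac/b meet in 1. 2c->2: ok.
aaaa: 3a undefined. 3a->0: ok.
aaac: 3c undefined. 3c->0: ok.
bacab: 3b undefined. 3b->0: ok.
All examples now run through 4 states with every (state, symbol) defined. Accept strings end in {2,3}, Reject strings end in {0,1}; accept={2,3}.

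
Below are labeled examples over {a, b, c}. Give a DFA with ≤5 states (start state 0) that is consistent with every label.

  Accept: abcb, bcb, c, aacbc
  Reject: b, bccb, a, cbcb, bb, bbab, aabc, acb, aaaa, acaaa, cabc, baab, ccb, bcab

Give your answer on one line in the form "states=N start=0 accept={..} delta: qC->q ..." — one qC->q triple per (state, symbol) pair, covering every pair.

states=4 start=0 accept={2} delta: 0a->0 0b->1 0c->2 1a->0 1b->0 1c->3 2a->0 2b->0 2c->0 3a->0 3b->2 3c->0

Fold the examples into a partial DFA from state 0: repeatedly fix the first undefined (state, symbol) met by the shortest-then-alphabetical prefix, trying targets in increasing order and rejecting any under which an Accept and a Reject string meet in one state with the same remainder; add a state when all current targets are rejected. Accepting states are where Accept strings end.
a: 0a undefined. 0a->0: ok.
b: 0b undefined. 0b->0: no, abcb/acb meet in 0 with "cb" left. Open state 1: 0b->1.
c: 0c undefined. 0c->0: no, abcb/cbcb meet in 1 with "cb" left. 0c->1: no, abcb/ccb meet in 1 with "cb" left. Open state 2: 0c->2.
ba: 1a undefined. 1a->0: ok.
bb: 1b undefined. 1b->0: ok.
bc: 1c undefined. 1c->0: no, abcb/b meet in 1. 1c->1: no, abcb/bccb meet in 0. 1c->2: no, abcb/acb meet in 2 with "b" left. Open state 3: 1c->3.
ca: 2a undefined. 2a->0: ok.
cb: 2b undefined. 2b->0: ok.
cc: 2c undefined. 2c->0: ok.
bca: 3a undefined. 3a->0: ok.
bcb: 3b undefined. 3b->0: no, abcb/a meet in 0. 3b->1: no, abcb/b meet in 1. 3b->2: ok.
bcc: 3c undefined. 3c->0: ok.
All examples now run through 4 states with every (state, symbol) defined. Accept strings end in {2}, Reject strings end in {0,1,3}; accept={2}.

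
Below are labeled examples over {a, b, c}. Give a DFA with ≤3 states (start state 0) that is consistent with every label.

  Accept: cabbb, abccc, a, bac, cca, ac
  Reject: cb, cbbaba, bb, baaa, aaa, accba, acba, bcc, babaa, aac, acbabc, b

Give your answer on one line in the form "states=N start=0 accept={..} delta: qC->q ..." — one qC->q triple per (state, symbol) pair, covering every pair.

states=3 start=0 accept={1} delta: 0a->1 0b->0 0c->0 1a->2 1b->1 1c->1 2a->0 2b->0 2c->0

Grow the machine one transition at a time. Run the examples from 0; the earliest place one falls off (shortest prefix, ties alphabetical) gets sent to the lowest-numbered state that keeps every Accept/Reject pair distinguishable — a pair clashes when both reach the same state with identical unread suffix — and to a fresh state only if none does.
a: 0a undefined. 0a->0: no, a/aaa meet in 0. Open state 1: 0a->1.
b: 0b undefined. 0b->0: ok.
c: 0c undefined. 0c->0: ok.
aa: 1a undefined. 1a->0: no, a/baaa meet in 1. 1a->1: no, a/baaa meet in 1. Open state 2: 1a->2.
ab: 1b undefined. 1b->0: no, cabbb/cb meet in 0. 1b->1: ok.
ac: 1c undefined. 1c->0: no, cabbb/accba meet in 1. 1c->1: ok.
aaa: 2a undefined. 2a->0: ok.
aac: 2c undefined. 2c->0: ok.
acbab: 2b undefined. 2b->0: ok.
All examples now run through 3 states with every (state, symbol) defined. Accept strings end in {1}, Reject strings end in {0,2}; accept={1}.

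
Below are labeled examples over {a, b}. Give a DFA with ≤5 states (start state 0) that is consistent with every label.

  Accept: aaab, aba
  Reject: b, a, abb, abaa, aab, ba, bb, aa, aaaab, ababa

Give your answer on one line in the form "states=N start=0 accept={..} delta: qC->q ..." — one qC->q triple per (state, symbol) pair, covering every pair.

states=4 start=0 accept={2,3} delta: 0a->1 0b->0 1a->0 1b->2 2a->3 2b->0 3a->0 3b->0

State merging on the prefix tree: take the shortest (then alphabetical) example prefix whose next move is undefined and point that move at state 0, else 1, else 2, ...; a target is out if some Accept/Reject pair would then sit in one state with the same input left (inseparable). If every existing state is out, open a new one.
a: 0a undefined. 0a->0: no, aaab/b meet in 0 with "b" left. Open state 1: 0a->1.
b: 0b undefined. 0b->0: ok.
aa: 1a undefined. 1a->0: ok.
ab: 1b undefined. 1b->0: no, aaab/b meet in 0. 1b->1: no, aaab/a meet in 1. Open state 2: 1b->2.
aba: 2a undefined. 2a->0: no, aba/b meet in 0. 2a->1: no, aba/a meet in 1. 2a->2: no, aaab/abaa meet in 2. Open state 3: 2a->3.
abb: 2b undefined. 2b->0: ok.
abaa: 3a undefined. 3a->0: ok.
abab: 3b undefined. 3b->0: ok.
All examples now run through 4 states with every (state, symbol) defined. Accept strings end in {2,3}, Reject strings end in {0,1}; accept={2,3}.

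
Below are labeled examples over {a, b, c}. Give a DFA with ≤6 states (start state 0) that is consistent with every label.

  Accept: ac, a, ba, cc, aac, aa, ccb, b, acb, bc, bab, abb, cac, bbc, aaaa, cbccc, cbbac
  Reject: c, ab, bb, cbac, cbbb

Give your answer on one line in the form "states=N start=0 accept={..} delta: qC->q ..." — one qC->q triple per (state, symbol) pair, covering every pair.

states=4 start=0 accept={0,1,3} delta: 0a->1 0b->1 0c->2 1a->3 1b->2 1c->0 2a->1 2b->3 2c->0 3a->0 3b->1 3c->0

Grow the machine one transition at a time. Run the examples from 0; the earliest place one falls off (shortest prefix, ties alphabetical) gets sent to the lowest-numbered state that keeps every Accept/Reject pair distinguishable — a pair clashes when both reach the same state with identical unread suffix — and to a fresh state only if none does.
a: 0a undefined. 0a->0: no, ac/c meet in 0 with "c" left. Open state 1: 0a->1.
b: 0b undefined. 0b->0: no, b/bb meet in 0. 0b->1: ok.
c: 0c undefined. 0c->0: no, cc/c meet in 0. 0c->1: no, a/c meet in 1. Open state 2: 0c->2.
aa: 1a undefined. 1a->0: no, aac/c meet in 2. 1a->1: no, bab/ab meet in 1 with "b" left. 1a->2: no, ba/c meet in 2. Open state 3: 1a->3.
ab: 1b undefined. 1b->0: no, bbc/c meet in 2. 1b->1: no, a/ab meet in 1. 1b->2: ok.
ac: 1c undefined. 1c->0: ok.
ca: 2a undefined. 2a->0: no, cac/c meet in 2. 2a->1: ok.
cb: 2b undefined. 2b->0: no, ac/cbac meet in 0. 2b->1: no, a/cbbb meet in 1. 2b->2: no, ac/cbac meet in 0. 2b->3: ok.
cc: 2c undefined. 2c->0: ok.
aaa: 3a undefined. 3a->0: ok.
aac: 3c undefined. 3c->0: ok.
bab: 3b undefined. 3b->0: no, a/cbbb meet in 1. 3b->1: ok.
All examples now run through 4 states with every (state, symbol) defined. Accept strings end in {0,1,3}, Reject strings end in {2}; accept={0,1,3}.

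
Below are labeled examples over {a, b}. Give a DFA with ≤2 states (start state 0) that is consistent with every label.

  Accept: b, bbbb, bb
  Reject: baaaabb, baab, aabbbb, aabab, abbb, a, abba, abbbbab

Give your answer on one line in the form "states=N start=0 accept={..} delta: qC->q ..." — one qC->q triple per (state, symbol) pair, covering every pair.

State merging on the prefix tree: take the shortest (then alphabetical) example prefix whose next move is undefined and point that move at state 0, else 1, else 2, ...; a target is out if some Accept/Reject pair would then sit in one state with the same input left (inseparable). If every existing state is out, open a new one.
a: 0a undefined. 0a->0: no, bbbb/aabbbb meet in 0 with "bbbb" left. Open state 1: 0a->1.
b: 0b undefined. 0b->0: ok.
aa: 1a undefined. 1a->0: no, b/baaaabb meet in 0. 1a->1: ok.
ab: 1b undefined. 1b->0: no, b/baaaabb meet in 0. 1b->1: ok.
All examples now run through 2 states with every (state, symbol) defined. Accept strings end in {0}, Reject strings end in {1}; accept={0}.

states=2 start=0 accept={0} delta: 0a->1 0b->0 1a->1 1b->1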